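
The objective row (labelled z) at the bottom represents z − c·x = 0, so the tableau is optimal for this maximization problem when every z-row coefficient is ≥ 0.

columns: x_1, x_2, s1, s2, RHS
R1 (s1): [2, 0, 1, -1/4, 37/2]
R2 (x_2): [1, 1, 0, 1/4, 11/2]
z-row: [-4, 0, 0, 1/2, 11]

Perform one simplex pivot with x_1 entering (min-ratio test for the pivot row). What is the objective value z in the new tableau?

33

Ratio test on column x_1 — row 1: (37/2)/2 = 37/4; row 2: (11/2)/1 = 11/2. Minimum is 11/2 at row 2 (x_2 leaves); pivot element 1.
Pivot on row 2; the z-row RHS becomes 11 − (-4)·(11/2) = 33.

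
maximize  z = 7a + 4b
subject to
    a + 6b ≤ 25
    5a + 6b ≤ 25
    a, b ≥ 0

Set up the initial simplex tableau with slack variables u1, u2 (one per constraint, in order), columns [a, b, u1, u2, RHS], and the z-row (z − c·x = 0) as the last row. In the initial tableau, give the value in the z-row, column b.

-4

The z-row carries the negated objective coefficients: the b entry is -4.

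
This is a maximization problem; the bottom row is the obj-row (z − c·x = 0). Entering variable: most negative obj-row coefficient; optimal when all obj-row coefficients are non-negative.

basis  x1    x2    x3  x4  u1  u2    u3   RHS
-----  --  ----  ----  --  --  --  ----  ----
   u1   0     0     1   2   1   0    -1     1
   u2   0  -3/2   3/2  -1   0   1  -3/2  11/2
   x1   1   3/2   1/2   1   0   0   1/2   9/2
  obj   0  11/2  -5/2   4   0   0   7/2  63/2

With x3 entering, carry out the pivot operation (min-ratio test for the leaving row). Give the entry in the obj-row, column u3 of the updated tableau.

1

Ratio test on column x3 — row 1: 1/1 = 1; row 2: (11/2)/(3/2) = 11/3; row 3: (9/2)/(1/2) = 9. Minimum is 1 at row 1 (u1 leaves); pivot element 1.
Divide row 1 by 1; eliminate column x3 from the other rows.
obj-row update in column u3: 7/2 − (-5/2)·(-1) = 1.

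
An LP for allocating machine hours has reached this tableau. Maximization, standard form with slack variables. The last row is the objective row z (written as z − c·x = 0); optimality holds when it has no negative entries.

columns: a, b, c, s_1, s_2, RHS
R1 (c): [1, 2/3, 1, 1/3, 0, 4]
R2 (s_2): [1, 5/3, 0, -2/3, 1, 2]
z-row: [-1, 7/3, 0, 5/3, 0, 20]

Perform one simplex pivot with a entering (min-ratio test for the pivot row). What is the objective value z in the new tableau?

22

Ratio test on column a — row 1: 4/1 = 4; row 2: 2/1 = 2. Minimum is 2 at row 2 (s_2 leaves); pivot element 1.
Pivot on row 2; the z-row RHS becomes 20 − (-1)·2 = 22.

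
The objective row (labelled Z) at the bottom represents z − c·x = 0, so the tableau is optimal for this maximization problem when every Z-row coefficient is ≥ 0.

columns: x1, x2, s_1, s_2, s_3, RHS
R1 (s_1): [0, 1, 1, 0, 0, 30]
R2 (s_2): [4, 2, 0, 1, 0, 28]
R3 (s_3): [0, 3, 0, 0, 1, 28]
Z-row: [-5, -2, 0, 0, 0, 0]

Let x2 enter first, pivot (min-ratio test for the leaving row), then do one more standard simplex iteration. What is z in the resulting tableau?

91/3

Ratio test on column x2 — row 1: 30/1 = 30; row 2: 28/2 = 14; row 3: 28/3 = 28/3. Minimum is 28/3 at row 3 (s_3 leaves); pivot element 3.
Pivot on row 3; the Z-row RHS becomes 0 − (-2)·(28/3) = 56/3.
Next entering variable (most negative Z-row entry -5): x1.
Ratio test on column x1 — row 1: entry 0 ≤ 0; row 2: (28/3)/4 = 7/3; row 3: entry 0 ≤ 0. Minimum is 7/3 at row 2 (s_2 leaves); pivot element 4.
After the second pivot the Z-row RHS is 56/3 − (-5)·(7/3) = 91/3.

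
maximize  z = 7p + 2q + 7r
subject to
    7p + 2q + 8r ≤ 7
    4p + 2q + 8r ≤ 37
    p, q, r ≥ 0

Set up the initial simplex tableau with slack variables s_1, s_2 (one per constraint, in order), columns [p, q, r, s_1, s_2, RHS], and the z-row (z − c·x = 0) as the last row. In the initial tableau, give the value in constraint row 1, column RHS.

7

The RHS of constraint 1 is b_1 = 7.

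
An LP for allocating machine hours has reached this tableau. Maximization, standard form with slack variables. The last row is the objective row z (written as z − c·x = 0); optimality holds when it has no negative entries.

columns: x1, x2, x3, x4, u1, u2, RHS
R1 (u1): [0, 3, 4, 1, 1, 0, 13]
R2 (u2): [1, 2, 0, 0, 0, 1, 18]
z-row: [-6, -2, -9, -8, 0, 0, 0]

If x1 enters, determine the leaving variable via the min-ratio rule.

Column x1 entries and ratios — u1: 0 ≤ 0, skip; u2: 18/1 = 18.
Smallest ratio is 18 in the row of u2, so u2 leaves.

u2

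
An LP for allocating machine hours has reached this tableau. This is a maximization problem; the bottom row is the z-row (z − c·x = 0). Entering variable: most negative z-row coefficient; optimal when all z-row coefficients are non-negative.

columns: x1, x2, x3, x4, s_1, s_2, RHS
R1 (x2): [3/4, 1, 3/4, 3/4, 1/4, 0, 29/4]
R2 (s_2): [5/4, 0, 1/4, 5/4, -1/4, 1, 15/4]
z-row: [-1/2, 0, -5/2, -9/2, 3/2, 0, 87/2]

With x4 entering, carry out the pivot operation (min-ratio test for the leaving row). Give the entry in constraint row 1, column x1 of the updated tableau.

0

Ratio test on column x4 — row 1: (29/4)/(3/4) = 29/3; row 2: (15/4)/(5/4) = 3. Minimum is 3 at row 2 (s_2 leaves); pivot element 5/4.
Divide row 2 by 5/4; eliminate column x4 from the other rows.
Row 1 update in column x1: 3/4 − (3/4)·1 = 0.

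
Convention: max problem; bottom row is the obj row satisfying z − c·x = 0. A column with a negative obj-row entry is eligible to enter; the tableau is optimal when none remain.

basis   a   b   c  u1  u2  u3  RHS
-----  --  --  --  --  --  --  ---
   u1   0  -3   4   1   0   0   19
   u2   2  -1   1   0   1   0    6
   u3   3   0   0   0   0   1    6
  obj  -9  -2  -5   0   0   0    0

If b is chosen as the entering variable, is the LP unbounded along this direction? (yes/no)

yes

Every constraint-row entry in column b is ≤ 0, so increasing b is unbounded.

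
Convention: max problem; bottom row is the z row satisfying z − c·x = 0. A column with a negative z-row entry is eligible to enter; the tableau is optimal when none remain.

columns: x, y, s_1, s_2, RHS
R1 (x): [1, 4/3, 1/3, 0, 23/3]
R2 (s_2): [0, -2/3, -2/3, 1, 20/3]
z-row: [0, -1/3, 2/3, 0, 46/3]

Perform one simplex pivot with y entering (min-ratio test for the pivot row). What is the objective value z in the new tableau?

69/4

Ratio test on column y — row 1: (23/3)/(4/3) = 23/4; row 2: entry -2/3 ≤ 0. Minimum is 23/4 at row 1 (x leaves); pivot element 4/3.
Pivot on row 1; the z-row RHS becomes 46/3 − (-1/3)·(23/4) = 69/4.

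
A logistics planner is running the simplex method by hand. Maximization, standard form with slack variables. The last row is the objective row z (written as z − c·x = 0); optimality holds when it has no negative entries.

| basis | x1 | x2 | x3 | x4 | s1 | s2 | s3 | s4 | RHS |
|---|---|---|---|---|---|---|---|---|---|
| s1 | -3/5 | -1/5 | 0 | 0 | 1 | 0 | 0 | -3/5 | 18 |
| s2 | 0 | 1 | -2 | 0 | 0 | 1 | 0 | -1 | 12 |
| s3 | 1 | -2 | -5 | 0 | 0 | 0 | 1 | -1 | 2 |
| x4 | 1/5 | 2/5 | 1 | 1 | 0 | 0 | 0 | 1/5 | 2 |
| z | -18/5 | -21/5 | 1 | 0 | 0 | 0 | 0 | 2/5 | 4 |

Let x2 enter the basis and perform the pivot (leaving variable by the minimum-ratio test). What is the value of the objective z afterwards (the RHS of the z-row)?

Ratio test on column x2 — row 1: entry -1/5 ≤ 0; row 2: 12/1 = 12; row 3: entry -2 ≤ 0; row 4: 2/(2/5) = 5. Minimum is 5 at row 4 (x4 leaves); pivot element 2/5.
Pivot on row 4; the z-row RHS becomes 4 − (-21/5)·5 = 25.

25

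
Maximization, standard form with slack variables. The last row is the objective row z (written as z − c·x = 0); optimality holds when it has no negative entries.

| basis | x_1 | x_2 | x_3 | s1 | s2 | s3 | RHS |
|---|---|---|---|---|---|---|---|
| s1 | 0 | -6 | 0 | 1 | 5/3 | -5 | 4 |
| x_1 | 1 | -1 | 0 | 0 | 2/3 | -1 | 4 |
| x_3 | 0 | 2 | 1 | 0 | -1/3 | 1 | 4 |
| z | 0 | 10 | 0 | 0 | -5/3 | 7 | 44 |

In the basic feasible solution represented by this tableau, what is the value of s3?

s3 is not in the basis, so in the current basic feasible solution s3 = 0.

0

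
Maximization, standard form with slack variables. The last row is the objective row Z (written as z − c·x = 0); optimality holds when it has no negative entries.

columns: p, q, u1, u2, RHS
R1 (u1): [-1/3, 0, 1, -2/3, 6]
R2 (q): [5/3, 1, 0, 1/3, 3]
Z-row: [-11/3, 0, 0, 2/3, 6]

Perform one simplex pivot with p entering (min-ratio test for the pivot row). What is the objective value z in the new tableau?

63/5

Ratio test on column p — row 1: entry -1/3 ≤ 0; row 2: 3/(5/3) = 9/5. Minimum is 9/5 at row 2 (q leaves); pivot element 5/3.
Pivot on row 2; the Z-row RHS becomes 6 − (-11/3)·(9/5) = 63/5.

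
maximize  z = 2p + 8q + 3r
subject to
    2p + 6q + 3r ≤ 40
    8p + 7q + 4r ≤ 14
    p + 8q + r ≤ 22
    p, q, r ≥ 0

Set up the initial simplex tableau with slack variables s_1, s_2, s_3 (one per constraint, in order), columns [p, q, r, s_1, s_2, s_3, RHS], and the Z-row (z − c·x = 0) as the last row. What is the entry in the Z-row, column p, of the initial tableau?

The Z-row carries the negated objective coefficients: the p entry is -2.

-2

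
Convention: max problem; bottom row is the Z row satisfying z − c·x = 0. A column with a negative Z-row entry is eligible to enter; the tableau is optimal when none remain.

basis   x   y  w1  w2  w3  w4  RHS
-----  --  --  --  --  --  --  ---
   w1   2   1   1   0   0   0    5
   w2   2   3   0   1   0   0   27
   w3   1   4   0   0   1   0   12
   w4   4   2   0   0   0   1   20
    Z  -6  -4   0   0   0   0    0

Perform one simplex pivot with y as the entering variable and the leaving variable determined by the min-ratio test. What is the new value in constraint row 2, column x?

5/4

Ratio test on column y — row 1: 5/1 = 5; row 2: 27/3 = 9; row 3: 12/4 = 3; row 4: 20/2 = 10. Minimum is 3 at row 3 (w3 leaves); pivot element 4.
Divide row 3 by 4; eliminate column y from the other rows.
Row 2 update in column x: 2 − 3·(1/4) = 5/4.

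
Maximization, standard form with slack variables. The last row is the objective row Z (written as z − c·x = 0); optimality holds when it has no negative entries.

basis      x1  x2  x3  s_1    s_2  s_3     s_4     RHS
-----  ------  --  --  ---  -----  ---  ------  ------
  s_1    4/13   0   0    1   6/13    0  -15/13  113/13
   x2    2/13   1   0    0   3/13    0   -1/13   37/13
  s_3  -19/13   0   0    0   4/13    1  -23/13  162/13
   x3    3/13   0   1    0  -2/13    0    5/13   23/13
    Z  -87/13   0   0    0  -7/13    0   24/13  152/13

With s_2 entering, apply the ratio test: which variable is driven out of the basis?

Column s_2 entries and ratios — s_1: (113/13)/(6/13) = 113/6; x2: (37/13)/(3/13) = 37/3; s_3: (162/13)/(4/13) = 81/2; x3: -2/13 ≤ 0, skip.
Smallest ratio is 37/3 in the row of x2, so x2 leaves.

x2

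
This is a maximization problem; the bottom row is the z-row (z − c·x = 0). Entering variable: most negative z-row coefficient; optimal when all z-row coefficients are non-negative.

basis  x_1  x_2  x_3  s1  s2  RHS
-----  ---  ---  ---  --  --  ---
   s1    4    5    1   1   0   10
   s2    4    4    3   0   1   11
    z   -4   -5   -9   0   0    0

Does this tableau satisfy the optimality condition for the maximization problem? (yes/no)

The z-row has a negative entry -9 in column x_3, so it is not optimal.

no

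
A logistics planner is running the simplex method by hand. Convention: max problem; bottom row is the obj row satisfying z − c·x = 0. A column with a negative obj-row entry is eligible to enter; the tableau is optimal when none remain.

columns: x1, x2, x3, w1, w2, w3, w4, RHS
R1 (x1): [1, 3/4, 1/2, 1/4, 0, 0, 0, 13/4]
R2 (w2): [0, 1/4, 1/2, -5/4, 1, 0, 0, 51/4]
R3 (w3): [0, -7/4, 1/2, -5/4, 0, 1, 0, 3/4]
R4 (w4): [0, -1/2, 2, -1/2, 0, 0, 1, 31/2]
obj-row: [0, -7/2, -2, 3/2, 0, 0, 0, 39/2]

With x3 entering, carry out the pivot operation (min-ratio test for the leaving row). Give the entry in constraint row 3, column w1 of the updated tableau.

-5/2

Ratio test on column x3 — row 1: (13/4)/(1/2) = 13/2; row 2: (51/4)/(1/2) = 51/2; row 3: (3/4)/(1/2) = 3/2; row 4: (31/2)/2 = 31/4. Minimum is 3/2 at row 3 (w3 leaves); pivot element 1/2.
Divide row 3 by 1/2; eliminate column x3 from the other rows.
In the new row 3, the w1 entry is the old entry divided by the pivot: (-5/4)/(1/2) = -5/2.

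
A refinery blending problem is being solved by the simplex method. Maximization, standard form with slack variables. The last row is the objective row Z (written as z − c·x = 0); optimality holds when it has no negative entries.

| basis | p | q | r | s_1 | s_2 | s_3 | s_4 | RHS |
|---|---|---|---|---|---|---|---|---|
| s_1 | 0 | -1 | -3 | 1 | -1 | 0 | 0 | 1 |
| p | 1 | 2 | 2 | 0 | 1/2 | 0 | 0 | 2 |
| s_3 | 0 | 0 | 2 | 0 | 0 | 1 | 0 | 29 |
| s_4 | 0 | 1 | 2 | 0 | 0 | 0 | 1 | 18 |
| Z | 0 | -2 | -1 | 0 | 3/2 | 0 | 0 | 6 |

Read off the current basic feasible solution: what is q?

0

q is not in the basis, so in the current basic feasible solution q = 0.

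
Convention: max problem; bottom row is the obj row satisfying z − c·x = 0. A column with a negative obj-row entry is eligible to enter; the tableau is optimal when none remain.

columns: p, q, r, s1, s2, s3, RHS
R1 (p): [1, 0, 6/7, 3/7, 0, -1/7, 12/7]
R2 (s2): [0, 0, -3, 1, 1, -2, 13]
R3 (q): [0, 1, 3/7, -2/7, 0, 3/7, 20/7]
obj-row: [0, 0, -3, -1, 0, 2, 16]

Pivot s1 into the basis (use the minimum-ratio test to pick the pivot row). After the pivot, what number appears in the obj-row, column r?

Ratio test on column s1 — row 1: (12/7)/(3/7) = 4; row 2: 13/1 = 13; row 3: entry -2/7 ≤ 0. Minimum is 4 at row 1 (p leaves); pivot element 3/7.
Divide row 1 by 3/7; eliminate column s1 from the other rows.
obj-row update in column r: -3 − (-1)·2 = -1.

-1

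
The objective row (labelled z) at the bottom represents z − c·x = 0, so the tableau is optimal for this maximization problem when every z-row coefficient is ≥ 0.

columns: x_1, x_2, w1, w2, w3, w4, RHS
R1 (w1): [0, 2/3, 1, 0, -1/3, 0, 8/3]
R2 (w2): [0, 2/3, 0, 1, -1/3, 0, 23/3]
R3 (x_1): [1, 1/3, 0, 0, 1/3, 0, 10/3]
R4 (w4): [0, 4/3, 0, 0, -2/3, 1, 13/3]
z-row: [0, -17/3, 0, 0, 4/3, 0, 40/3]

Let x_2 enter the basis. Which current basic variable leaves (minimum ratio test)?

w4

Column x_2 entries and ratios — w1: (8/3)/(2/3) = 4; w2: (23/3)/(2/3) = 23/2; x_1: (10/3)/(1/3) = 10; w4: (13/3)/(4/3) = 13/4.
Smallest ratio is 13/4 in the row of w4, so w4 leaves.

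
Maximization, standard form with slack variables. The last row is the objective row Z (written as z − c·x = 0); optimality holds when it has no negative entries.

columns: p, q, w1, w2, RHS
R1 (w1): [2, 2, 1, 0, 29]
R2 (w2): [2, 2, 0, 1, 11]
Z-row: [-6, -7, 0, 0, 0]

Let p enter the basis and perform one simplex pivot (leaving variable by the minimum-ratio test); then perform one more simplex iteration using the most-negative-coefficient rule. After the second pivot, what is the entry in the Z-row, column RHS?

77/2

Ratio test on column p — row 1: 29/2 = 29/2; row 2: 11/2 = 11/2. Minimum is 11/2 at row 2 (w2 leaves); pivot element 2.
Divide row 2 by 2; eliminate column p from the other rows.
Second iteration: most negative Z-row entry is -1 in column q, so q enters.
Ratio test on column q — row 1: entry 0 ≤ 0; row 2: (11/2)/1 = 11/2. Minimum is 11/2 at row 2 (p leaves); pivot element 1.
Divide row 2 by 1; eliminate column q from the other rows.
After both pivots, the entry at the Z-row, column RHS is 77/2.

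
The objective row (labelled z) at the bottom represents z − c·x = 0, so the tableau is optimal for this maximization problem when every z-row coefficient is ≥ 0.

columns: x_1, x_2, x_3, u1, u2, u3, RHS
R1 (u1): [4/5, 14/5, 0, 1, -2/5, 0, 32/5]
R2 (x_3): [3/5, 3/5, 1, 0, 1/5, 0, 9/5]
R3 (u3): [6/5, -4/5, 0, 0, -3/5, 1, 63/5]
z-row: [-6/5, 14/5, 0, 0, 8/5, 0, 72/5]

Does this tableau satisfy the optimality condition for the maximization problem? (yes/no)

The z-row has a negative entry -6/5 in column x_1, so it is not optimal.

no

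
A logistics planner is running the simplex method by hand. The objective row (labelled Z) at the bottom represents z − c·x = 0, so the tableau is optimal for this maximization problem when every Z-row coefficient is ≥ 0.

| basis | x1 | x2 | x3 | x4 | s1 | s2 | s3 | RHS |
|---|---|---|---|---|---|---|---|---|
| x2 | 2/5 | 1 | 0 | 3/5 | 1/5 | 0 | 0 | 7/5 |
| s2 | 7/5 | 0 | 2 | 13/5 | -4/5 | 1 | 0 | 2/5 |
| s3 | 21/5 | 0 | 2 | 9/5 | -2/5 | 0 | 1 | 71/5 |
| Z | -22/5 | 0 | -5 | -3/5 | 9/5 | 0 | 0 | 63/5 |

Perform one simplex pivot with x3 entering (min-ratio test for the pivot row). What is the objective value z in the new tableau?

Ratio test on column x3 — row 1: entry 0 ≤ 0; row 2: (2/5)/2 = 1/5; row 3: (71/5)/2 = 71/10. Minimum is 1/5 at row 2 (s2 leaves); pivot element 2.
Pivot on row 2; the Z-row RHS becomes 63/5 − (-5)·(1/5) = 68/5.

68/5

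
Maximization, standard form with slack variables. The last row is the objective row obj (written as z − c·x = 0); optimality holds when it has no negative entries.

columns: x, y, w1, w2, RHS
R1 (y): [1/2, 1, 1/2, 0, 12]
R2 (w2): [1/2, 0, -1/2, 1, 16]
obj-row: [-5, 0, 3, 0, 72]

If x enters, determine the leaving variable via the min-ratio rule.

y

Column x entries and ratios — y: 12/(1/2) = 24; w2: 16/(1/2) = 32.
Smallest ratio is 24 in the row of y, so y leaves.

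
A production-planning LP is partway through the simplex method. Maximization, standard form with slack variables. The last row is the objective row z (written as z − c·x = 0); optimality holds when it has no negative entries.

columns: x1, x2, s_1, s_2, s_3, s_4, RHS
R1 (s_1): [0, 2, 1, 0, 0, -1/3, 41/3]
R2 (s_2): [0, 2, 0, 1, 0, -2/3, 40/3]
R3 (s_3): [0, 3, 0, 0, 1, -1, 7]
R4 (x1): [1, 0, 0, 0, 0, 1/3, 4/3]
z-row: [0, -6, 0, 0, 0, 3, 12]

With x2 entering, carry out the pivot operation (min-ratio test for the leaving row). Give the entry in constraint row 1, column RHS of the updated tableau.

Ratio test on column x2 — row 1: (41/3)/2 = 41/6; row 2: (40/3)/2 = 20/3; row 3: 7/3 = 7/3; row 4: entry 0 ≤ 0. Minimum is 7/3 at row 3 (s_3 leaves); pivot element 3.
Divide row 3 by 3; eliminate column x2 from the other rows.
Row 1 update in column RHS: 41/3 − 2·(7/3) = 9.

9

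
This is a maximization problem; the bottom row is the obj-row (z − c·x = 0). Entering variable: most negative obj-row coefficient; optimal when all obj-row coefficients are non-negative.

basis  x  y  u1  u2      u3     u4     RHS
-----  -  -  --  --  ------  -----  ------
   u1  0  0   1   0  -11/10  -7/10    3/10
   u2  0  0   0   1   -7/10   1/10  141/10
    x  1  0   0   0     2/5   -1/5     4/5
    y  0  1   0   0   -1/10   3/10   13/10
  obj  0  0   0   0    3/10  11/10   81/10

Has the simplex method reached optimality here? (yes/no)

Every obj-row coefficient is ≥ 0, so the tableau is optimal.

yes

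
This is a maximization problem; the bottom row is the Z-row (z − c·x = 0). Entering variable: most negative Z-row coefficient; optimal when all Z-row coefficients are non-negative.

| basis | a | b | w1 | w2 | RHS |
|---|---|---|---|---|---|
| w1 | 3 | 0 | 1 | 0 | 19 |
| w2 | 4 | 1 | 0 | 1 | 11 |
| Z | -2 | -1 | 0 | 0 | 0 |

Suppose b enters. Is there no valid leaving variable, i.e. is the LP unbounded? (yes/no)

no

Column b has positive entries in row(s) 2, so the ratio test bounds it — not unbounded.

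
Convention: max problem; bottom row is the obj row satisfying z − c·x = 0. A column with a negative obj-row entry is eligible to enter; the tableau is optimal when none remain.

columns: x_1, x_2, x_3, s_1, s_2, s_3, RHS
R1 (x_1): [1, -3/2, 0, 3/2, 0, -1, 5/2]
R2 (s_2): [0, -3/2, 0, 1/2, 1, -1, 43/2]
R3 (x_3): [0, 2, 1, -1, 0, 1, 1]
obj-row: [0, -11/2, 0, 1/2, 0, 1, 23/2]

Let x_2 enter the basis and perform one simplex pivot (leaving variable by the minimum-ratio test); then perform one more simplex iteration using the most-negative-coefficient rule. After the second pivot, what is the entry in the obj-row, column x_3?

5

Ratio test on column x_2 — row 1: entry -3/2 ≤ 0; row 2: entry -3/2 ≤ 0; row 3: 1/2 = 1/2. Minimum is 1/2 at row 3 (x_3 leaves); pivot element 2.
Divide row 3 by 2; eliminate column x_2 from the other rows.
Second iteration: most negative obj-row entry is -9/4 in column s_1, so s_1 enters.
Ratio test on column s_1 — row 1: (13/4)/(3/4) = 13/3; row 2: entry -1/4 ≤ 0; row 3: entry -1/2 ≤ 0. Minimum is 13/3 at row 1 (x_1 leaves); pivot element 3/4.
Divide row 1 by 3/4; eliminate column s_1 from the other rows.
After both pivots, the entry at the obj-row, column x_3 is 5.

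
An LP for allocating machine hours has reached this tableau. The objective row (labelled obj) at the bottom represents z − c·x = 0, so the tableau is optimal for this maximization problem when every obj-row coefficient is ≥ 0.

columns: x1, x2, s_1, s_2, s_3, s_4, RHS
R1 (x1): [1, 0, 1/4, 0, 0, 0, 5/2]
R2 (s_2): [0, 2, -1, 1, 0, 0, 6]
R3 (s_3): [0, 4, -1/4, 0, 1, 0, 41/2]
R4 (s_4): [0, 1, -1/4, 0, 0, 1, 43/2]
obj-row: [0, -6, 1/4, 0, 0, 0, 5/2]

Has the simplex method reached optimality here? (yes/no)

The obj-row has a negative entry -6 in column x2, so it is not optimal.

no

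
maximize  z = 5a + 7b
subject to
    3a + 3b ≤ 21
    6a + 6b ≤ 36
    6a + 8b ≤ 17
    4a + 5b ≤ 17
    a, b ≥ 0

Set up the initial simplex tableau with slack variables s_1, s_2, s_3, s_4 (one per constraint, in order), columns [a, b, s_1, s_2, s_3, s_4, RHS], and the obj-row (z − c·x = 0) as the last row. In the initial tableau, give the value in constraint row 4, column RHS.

The RHS of constraint 4 is b_4 = 17.

17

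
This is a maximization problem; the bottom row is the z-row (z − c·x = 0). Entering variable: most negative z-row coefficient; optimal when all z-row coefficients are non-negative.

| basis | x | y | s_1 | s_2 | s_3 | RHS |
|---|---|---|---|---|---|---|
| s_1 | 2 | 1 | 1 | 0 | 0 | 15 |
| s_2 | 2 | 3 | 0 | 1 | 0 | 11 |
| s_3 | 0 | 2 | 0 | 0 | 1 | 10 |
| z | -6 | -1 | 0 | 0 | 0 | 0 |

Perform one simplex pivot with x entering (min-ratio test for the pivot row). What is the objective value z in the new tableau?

33

Ratio test on column x — row 1: 15/2 = 15/2; row 2: 11/2 = 11/2; row 3: entry 0 ≤ 0. Minimum is 11/2 at row 2 (s_2 leaves); pivot element 2.
Pivot on row 2; the z-row RHS becomes 0 − (-6)·(11/2) = 33.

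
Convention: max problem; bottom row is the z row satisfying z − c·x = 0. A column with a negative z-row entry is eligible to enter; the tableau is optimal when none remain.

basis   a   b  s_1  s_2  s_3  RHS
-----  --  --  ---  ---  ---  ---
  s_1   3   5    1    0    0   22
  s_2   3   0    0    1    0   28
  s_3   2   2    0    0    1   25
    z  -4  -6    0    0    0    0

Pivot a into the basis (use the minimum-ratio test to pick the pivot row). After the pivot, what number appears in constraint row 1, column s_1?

1/3

Ratio test on column a — row 1: 22/3 = 22/3; row 2: 28/3 = 28/3; row 3: 25/2 = 25/2. Minimum is 22/3 at row 1 (s_1 leaves); pivot element 3.
Divide row 1 by 3; eliminate column a from the other rows.
In the new row 1, the s_1 entry is the old entry divided by the pivot: 1/3 = 1/3.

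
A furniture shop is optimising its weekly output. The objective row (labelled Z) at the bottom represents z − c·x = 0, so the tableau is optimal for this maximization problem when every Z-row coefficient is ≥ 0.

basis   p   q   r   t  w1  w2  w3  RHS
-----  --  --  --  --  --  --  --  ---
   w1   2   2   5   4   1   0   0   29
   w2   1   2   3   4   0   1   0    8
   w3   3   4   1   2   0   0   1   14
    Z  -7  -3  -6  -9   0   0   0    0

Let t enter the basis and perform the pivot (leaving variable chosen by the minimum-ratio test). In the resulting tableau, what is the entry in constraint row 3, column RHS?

Ratio test on column t — row 1: 29/4 = 29/4; row 2: 8/4 = 2; row 3: 14/2 = 7. Minimum is 2 at row 2 (w2 leaves); pivot element 4.
Divide row 2 by 4; eliminate column t from the other rows.
Row 3 update in column RHS: 14 − 2·2 = 10.

10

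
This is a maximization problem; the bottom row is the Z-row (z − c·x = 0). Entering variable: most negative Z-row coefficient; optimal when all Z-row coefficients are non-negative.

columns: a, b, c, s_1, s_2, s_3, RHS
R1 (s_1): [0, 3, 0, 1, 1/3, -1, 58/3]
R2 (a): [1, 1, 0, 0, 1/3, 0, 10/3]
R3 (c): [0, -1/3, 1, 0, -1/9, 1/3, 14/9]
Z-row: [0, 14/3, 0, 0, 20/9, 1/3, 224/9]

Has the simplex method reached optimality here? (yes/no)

yes

Every Z-row coefficient is ≥ 0, so the tableau is optimal.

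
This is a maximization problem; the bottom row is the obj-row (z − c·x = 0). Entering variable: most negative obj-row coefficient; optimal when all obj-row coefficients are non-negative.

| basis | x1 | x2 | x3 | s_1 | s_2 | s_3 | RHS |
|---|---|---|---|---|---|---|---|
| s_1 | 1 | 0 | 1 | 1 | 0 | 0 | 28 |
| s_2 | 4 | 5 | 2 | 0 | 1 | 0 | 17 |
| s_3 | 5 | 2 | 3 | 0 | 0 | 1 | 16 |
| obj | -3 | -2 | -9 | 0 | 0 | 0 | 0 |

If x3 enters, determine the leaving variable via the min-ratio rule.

Column x3 entries and ratios — s_1: 28/1 = 28; s_2: 17/2 = 17/2; s_3: 16/3 = 16/3.
Smallest ratio is 16/3 in the row of s_3, so s_3 leaves.

s_3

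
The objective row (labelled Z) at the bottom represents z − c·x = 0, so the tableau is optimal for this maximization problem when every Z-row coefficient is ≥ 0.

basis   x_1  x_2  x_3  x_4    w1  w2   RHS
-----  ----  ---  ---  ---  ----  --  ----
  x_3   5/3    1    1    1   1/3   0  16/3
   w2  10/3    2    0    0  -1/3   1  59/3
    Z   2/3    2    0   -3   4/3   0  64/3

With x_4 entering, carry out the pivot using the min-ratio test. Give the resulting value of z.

Ratio test on column x_4 — row 1: (16/3)/1 = 16/3; row 2: entry 0 ≤ 0. Minimum is 16/3 at row 1 (x_3 leaves); pivot element 1.
Pivot on row 1; the Z-row RHS becomes 64/3 − (-3)·(16/3) = 112/3.

112/3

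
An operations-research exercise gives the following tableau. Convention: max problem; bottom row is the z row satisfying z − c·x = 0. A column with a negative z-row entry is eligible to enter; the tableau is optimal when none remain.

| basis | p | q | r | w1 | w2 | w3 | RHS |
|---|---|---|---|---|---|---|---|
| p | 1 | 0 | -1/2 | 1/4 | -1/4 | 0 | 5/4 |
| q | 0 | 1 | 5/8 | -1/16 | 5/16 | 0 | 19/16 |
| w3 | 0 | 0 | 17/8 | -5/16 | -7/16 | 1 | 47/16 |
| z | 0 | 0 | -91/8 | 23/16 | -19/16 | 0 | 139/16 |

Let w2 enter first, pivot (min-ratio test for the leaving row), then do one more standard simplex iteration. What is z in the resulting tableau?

Ratio test on column w2 — row 1: entry -1/4 ≤ 0; row 2: (19/16)/(5/16) = 19/5; row 3: entry -7/16 ≤ 0. Minimum is 19/5 at row 2 (q leaves); pivot element 5/16.
Pivot on row 2; the z-row RHS becomes 139/16 − (-19/16)·(19/5) = 66/5.
Next entering variable (most negative z-row entry -9): r.
Ratio test on column r — row 1: entry 0 ≤ 0; row 2: (19/5)/2 = 19/10; row 3: (23/5)/3 = 23/15. Minimum is 23/15 at row 3 (w3 leaves); pivot element 3.
After the second pivot the z-row RHS is 66/5 − (-9)·(23/15) = 27.

27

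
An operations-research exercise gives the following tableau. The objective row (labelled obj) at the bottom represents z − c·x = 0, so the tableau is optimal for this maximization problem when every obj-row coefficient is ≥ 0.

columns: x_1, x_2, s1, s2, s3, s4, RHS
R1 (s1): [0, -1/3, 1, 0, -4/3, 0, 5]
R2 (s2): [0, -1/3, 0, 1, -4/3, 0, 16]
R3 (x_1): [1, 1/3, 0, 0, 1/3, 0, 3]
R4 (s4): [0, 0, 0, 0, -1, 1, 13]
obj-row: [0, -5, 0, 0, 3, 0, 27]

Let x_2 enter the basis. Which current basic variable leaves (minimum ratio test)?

x_1

Column x_2 entries and ratios — s1: -1/3 ≤ 0, skip; s2: -1/3 ≤ 0, skip; x_1: 3/(1/3) = 9; s4: 0 ≤ 0, skip.
Smallest ratio is 9 in the row of x_1, so x_1 leaves.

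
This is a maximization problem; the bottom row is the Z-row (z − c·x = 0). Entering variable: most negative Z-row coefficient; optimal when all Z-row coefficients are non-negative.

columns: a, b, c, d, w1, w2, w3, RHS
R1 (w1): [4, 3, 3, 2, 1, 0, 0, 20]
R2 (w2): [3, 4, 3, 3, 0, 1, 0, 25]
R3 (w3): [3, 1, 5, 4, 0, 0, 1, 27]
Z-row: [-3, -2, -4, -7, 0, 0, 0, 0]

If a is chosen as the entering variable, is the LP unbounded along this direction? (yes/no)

no

Column a has positive entries in row(s) 1, 2, 3, so the ratio test bounds it — not unbounded.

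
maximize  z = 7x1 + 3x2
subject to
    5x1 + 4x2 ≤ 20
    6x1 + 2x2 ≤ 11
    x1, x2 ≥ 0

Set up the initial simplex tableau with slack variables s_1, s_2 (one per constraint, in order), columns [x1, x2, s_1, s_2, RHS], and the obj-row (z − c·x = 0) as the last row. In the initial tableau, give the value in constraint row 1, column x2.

Constraint 1 has coefficient 4 on x2.

4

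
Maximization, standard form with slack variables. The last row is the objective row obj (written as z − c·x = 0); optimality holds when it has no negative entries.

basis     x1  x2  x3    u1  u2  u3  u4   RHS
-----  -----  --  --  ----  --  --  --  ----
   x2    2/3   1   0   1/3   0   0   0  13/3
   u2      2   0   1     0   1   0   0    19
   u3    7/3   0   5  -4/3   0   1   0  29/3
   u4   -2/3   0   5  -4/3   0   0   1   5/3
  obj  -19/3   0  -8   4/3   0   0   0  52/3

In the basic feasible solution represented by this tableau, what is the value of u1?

u1 is not in the basis, so in the current basic feasible solution u1 = 0.

0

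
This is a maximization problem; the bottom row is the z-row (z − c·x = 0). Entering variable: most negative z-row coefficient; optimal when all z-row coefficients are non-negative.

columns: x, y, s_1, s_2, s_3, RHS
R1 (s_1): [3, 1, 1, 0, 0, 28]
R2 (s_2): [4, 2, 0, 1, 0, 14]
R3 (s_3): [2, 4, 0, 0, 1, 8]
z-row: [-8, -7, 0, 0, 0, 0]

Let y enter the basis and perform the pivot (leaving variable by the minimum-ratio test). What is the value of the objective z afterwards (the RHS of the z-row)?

Ratio test on column y — row 1: 28/1 = 28; row 2: 14/2 = 7; row 3: 8/4 = 2. Minimum is 2 at row 3 (s_3 leaves); pivot element 4.
Pivot on row 3; the z-row RHS becomes 0 − (-7)·2 = 14.

14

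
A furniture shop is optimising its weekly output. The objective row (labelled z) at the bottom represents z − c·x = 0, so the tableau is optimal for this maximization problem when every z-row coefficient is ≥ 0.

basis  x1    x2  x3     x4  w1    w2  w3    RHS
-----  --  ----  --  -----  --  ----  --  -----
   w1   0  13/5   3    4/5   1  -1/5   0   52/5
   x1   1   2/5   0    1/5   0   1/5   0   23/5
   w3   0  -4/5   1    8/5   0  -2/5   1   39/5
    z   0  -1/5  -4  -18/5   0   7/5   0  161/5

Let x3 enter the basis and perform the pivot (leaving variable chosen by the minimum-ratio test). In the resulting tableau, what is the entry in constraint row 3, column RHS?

13/3

Ratio test on column x3 — row 1: (52/5)/3 = 52/15; row 2: entry 0 ≤ 0; row 3: (39/5)/1 = 39/5. Minimum is 52/15 at row 1 (w1 leaves); pivot element 3.
Divide row 1 by 3; eliminate column x3 from the other rows.
Row 3 update in column RHS: 39/5 − 1·(52/15) = 13/3.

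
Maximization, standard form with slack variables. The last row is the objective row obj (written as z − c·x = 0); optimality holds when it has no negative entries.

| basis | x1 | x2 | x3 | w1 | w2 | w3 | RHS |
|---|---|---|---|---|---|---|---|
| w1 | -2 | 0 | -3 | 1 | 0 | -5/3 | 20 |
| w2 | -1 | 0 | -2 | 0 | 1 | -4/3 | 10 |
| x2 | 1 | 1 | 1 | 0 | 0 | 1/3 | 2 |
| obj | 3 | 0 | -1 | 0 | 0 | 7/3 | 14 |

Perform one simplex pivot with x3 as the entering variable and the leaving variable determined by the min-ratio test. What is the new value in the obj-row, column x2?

1

Ratio test on column x3 — row 1: entry -3 ≤ 0; row 2: entry -2 ≤ 0; row 3: 2/1 = 2. Minimum is 2 at row 3 (x2 leaves); pivot element 1.
Divide row 3 by 1; eliminate column x3 from the other rows.
obj-row update in column x2: 0 − (-1)·1 = 1.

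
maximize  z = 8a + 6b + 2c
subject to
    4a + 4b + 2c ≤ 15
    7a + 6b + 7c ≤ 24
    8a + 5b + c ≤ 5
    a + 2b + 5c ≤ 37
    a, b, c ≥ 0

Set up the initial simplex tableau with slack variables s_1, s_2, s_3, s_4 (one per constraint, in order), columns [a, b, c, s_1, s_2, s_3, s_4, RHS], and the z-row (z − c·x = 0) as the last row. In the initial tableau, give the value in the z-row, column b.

-6

The z-row carries the negated objective coefficients: the b entry is -6.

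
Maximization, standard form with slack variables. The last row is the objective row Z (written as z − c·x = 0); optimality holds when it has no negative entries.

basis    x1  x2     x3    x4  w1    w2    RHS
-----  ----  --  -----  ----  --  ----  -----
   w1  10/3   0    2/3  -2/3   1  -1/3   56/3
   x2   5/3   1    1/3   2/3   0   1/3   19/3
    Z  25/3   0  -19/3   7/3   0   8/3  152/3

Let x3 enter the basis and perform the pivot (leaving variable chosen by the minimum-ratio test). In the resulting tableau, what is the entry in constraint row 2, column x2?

3

Ratio test on column x3 — row 1: (56/3)/(2/3) = 28; row 2: (19/3)/(1/3) = 19. Minimum is 19 at row 2 (x2 leaves); pivot element 1/3.
Divide row 2 by 1/3; eliminate column x3 from the other rows.
In the new row 2, the x2 entry is the old entry divided by the pivot: 1/(1/3) = 3.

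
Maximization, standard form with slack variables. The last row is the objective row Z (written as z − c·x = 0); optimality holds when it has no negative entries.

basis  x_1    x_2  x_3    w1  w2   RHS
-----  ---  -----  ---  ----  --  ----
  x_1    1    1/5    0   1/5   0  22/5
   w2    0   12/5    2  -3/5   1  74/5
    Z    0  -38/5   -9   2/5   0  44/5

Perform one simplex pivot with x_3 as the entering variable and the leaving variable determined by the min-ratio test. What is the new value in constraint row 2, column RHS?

Ratio test on column x_3 — row 1: entry 0 ≤ 0; row 2: (74/5)/2 = 37/5. Minimum is 37/5 at row 2 (w2 leaves); pivot element 2.
Divide row 2 by 2; eliminate column x_3 from the other rows.
In the new row 2, the RHS entry is the old entry divided by the pivot: (74/5)/2 = 37/5.

37/5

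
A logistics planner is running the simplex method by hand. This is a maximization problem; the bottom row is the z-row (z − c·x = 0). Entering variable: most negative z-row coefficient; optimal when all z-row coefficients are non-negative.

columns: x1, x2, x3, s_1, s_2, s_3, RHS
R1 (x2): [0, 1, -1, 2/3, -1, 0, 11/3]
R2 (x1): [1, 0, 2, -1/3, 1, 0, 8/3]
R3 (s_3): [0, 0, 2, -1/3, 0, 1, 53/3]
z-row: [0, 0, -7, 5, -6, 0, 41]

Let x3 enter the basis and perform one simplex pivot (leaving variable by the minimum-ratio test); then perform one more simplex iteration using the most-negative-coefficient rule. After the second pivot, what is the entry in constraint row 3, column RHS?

Ratio test on column x3 — row 1: entry -1 ≤ 0; row 2: (8/3)/2 = 4/3; row 3: (53/3)/2 = 53/6. Minimum is 4/3 at row 2 (x1 leaves); pivot element 2.
Divide row 2 by 2; eliminate column x3 from the other rows.
Second iteration: most negative z-row entry is -5/2 in column s_2, so s_2 enters.
Ratio test on column s_2 — row 1: entry -1/2 ≤ 0; row 2: (4/3)/(1/2) = 8/3; row 3: entry -1 ≤ 0. Minimum is 8/3 at row 2 (x3 leaves); pivot element 1/2.
Divide row 2 by 1/2; eliminate column s_2 from the other rows.
After both pivots, the entry at constraint row 3, column RHS is 53/3.

53/3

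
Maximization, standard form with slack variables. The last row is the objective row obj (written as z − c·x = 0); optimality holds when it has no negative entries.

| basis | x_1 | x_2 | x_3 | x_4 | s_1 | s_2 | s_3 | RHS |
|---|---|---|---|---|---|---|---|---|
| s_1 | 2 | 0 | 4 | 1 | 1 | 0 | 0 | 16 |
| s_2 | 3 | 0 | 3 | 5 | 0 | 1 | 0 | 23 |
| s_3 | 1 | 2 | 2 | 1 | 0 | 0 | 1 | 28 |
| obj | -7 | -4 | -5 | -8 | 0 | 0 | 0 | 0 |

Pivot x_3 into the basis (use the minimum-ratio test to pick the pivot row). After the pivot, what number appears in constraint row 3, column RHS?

20

Ratio test on column x_3 — row 1: 16/4 = 4; row 2: 23/3 = 23/3; row 3: 28/2 = 14. Minimum is 4 at row 1 (s_1 leaves); pivot element 4.
Divide row 1 by 4; eliminate column x_3 from the other rows.
Row 3 update in column RHS: 28 − 2·4 = 20.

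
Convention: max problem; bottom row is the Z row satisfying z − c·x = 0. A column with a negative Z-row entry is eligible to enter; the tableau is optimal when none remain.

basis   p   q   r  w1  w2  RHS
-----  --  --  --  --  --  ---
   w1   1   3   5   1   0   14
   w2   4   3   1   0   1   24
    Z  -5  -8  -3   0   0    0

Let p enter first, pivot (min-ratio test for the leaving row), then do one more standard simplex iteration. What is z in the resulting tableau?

406/9

Ratio test on column p — row 1: 14/1 = 14; row 2: 24/4 = 6. Minimum is 6 at row 2 (w2 leaves); pivot element 4.
Pivot on row 2; the Z-row RHS becomes 0 − (-5)·6 = 30.
Next entering variable (most negative Z-row entry -17/4): q.
Ratio test on column q — row 1: 8/(9/4) = 32/9; row 2: 6/(3/4) = 8. Minimum is 32/9 at row 1 (w1 leaves); pivot element 9/4.
After the second pivot the Z-row RHS is 30 − (-17/4)·(32/9) = 406/9.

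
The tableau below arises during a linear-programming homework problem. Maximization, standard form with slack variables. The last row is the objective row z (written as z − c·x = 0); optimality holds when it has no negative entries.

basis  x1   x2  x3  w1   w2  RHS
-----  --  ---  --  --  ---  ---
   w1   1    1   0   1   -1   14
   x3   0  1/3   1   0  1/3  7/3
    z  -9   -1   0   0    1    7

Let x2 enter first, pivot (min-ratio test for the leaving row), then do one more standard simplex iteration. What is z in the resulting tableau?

77

Ratio test on column x2 — row 1: 14/1 = 14; row 2: (7/3)/(1/3) = 7. Minimum is 7 at row 2 (x3 leaves); pivot element 1/3.
Pivot on row 2; the z-row RHS becomes 7 − (-1)·7 = 14.
Next entering variable (most negative z-row entry -9): x1.
Ratio test on column x1 — row 1: 7/1 = 7; row 2: entry 0 ≤ 0. Minimum is 7 at row 1 (w1 leaves); pivot element 1.
After the second pivot the z-row RHS is 14 − (-9)·7 = 77.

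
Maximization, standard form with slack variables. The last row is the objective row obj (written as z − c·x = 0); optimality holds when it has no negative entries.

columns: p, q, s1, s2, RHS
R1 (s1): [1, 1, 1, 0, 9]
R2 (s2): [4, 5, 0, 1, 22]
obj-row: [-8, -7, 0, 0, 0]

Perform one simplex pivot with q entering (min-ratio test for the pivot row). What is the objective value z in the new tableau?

154/5

Ratio test on column q — row 1: 9/1 = 9; row 2: 22/5 = 22/5. Minimum is 22/5 at row 2 (s2 leaves); pivot element 5.
Pivot on row 2; the obj-row RHS becomes 0 − (-7)·(22/5) = 154/5.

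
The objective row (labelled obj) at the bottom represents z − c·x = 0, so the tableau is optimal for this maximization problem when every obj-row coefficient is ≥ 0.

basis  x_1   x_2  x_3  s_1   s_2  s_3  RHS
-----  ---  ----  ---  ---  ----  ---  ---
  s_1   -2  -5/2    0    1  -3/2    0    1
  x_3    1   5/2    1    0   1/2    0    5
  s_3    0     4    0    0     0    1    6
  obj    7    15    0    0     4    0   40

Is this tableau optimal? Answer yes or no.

yes

Every obj-row coefficient is ≥ 0, so the tableau is optimal.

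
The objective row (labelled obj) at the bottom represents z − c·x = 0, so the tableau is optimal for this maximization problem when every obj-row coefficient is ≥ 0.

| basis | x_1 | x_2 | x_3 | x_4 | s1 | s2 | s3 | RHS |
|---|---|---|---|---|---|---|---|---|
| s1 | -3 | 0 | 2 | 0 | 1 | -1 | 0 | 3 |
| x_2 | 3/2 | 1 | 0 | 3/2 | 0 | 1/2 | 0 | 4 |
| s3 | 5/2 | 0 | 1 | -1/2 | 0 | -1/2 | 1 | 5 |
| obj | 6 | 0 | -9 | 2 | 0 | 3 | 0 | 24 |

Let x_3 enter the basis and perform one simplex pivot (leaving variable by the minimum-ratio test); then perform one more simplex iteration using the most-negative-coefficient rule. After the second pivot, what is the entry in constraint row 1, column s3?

3/8

Ratio test on column x_3 — row 1: 3/2 = 3/2; row 2: entry 0 ≤ 0; row 3: 5/1 = 5. Minimum is 3/2 at row 1 (s1 leaves); pivot element 2.
Divide row 1 by 2; eliminate column x_3 from the other rows.
Second iteration: most negative obj-row entry is -15/2 in column x_1, so x_1 enters.
Ratio test on column x_1 — row 1: entry -3/2 ≤ 0; row 2: 4/(3/2) = 8/3; row 3: (7/2)/4 = 7/8. Minimum is 7/8 at row 3 (s3 leaves); pivot element 4.
Divide row 3 by 4; eliminate column x_1 from the other rows.
After both pivots, the entry at constraint row 1, column s3 is 3/8.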